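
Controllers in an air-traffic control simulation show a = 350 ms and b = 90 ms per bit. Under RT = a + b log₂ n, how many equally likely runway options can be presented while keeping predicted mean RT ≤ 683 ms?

90·log₂ n ≤ 683 − 350 = 333, giving log₂ n ≤ 3.7000 and n ≤ 12.996. The largest whole number is 12.

12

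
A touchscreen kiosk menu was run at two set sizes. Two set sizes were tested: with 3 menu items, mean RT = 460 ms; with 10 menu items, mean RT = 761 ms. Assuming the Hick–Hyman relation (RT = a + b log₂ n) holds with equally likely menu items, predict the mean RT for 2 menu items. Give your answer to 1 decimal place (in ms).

With log₂ n on the abscissa the relation is linear; from the two conditions:
  b = (761 − 460) / (log₂ 10 − log₂ 3) = 301 / (3.3219 − 1.5850) = 173.291 ms/bit
  a = 460 − 173.291 × 1.5850 = 185.341 ms
Then RT(2) = 185.341 + 173.291 × log₂ 2 = 185.341 + 173.291 × 1 ≈ 358.631 ms.

358.6 ms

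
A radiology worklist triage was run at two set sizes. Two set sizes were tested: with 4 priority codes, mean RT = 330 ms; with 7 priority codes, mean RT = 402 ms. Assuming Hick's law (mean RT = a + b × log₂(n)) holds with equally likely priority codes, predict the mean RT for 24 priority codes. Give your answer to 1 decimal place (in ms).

560.5 ms

Solve the two-equation system in a and b:
  b = (402 − 330) / (log₂ 7 − log₂ 4) = 72 / (2.8074 − 2) = 89.180 ms/bit
  a = 330 − 89.180 × 2 = 151.640 ms
Then RT(24) = 151.640 + 89.180 × log₂ 24 = 151.640 + 89.180 × 4.5850 ≈ 560.527 ms.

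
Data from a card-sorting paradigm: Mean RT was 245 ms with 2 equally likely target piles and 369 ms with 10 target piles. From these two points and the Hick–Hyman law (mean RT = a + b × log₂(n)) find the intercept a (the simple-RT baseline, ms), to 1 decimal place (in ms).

The slope on a log₂ axis is (369 − 245) / (3.3219 − 1) = 53.404 ms/bit.
a = RT₁ − b·log₂ n₁ = 245 − 53.404 × 1 = 191.596 ms.

191.6 ms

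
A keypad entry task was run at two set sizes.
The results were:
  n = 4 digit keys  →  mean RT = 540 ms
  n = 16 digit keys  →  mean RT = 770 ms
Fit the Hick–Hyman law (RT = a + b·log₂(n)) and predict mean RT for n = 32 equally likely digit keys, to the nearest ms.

Fit slope and intercept:
  b = (770 − 540) / (log₂ 16 − log₂ 4) = 230 / (4 − 2) = 115 ms/bit
  a = 540 − 115 × 2 = 310 ms
Then RT(32) = 310 + 115 × log₂ 32 = 310 + 115 × 5 ≈ 885.000 ms.

885 ms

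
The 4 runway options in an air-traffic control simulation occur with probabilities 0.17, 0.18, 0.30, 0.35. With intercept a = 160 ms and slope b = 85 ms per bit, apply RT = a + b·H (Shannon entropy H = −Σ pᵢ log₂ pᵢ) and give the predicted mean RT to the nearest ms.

Entropy contributions −pᵢ log₂ pᵢ: 0.4346, 0.4453, 0.5211, 0.5301; sum H = 1.9311 bits.
RT = a + bH = 160 + 85·1.9311 = 324.14 ms.

324 ms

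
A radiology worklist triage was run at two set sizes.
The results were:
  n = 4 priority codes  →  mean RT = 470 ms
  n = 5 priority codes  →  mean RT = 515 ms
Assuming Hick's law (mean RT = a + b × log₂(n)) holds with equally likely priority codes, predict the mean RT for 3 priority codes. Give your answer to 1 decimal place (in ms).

Solve the two-equation system in a and b:
  b = (515 − 470) / (log₂ 5 − log₂ 4) = 45 / (2.3219 − 2) = 139.783 ms/bit
  a = 470 − 139.783 × 2 = 190.434 ms
Then RT(3) = 190.434 + 139.783 × log₂ 3 = 190.434 + 139.783 × 1.5850 ≈ 411.985 ms.

412.0 ms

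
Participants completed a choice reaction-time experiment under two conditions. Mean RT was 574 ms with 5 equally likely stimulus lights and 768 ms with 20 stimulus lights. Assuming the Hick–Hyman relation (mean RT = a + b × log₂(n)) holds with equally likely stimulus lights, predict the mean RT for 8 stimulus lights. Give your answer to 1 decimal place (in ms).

Solve the two-equation system in a and b:
  b = (768 − 574) / (log₂ 20 − log₂ 5) = 194 / (4.3219 − 2.3219) = 97.000 ms/bit
  a = 574 − 97.000 × 2.3219 = 348.773 ms
Then RT(8) = 348.773 + 97.000 × log₂ 8 = 348.773 + 97.000 × 3 ≈ 639.773 ms.

639.8 ms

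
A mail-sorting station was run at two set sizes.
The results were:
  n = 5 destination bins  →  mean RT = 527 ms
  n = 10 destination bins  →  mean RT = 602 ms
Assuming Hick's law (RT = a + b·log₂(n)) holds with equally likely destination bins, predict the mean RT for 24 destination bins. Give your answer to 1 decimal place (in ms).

696.7 ms

RT is linear in log₂ n, so two points fix the line:
  b = (602 − 527) / (log₂ 10 − log₂ 5) = 75 / (3.3219 − 2.3219) = 75.000 ms/bit
  a = 527 − 75.000 × 2.3219 = 352.855 ms
Then RT(24) = 352.855 + 75.000 × log₂ 24 = 352.855 + 75.000 × 4.5850 ≈ 696.728 ms.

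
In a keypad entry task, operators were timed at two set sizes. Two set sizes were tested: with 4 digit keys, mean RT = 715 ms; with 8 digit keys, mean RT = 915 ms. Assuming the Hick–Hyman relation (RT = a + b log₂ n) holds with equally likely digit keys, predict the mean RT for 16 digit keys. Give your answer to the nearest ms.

1115 ms

Solve the two-equation system in a and b:
  b = (915 − 715) / (log₂ 8 − log₂ 4) = 200 / (3 − 2) = 200 ms/bit
  a = 715 − 200 × 2 = 315 ms
Then RT(16) = 315 + 200 × log₂ 16 = 315 + 200 × 4 ≈ 1115.000 ms.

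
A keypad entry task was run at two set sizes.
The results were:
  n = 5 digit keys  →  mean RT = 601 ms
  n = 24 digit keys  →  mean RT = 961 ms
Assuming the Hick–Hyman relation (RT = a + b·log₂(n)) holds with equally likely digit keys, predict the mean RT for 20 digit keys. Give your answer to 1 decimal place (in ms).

With log₂ n on the abscissa the relation is linear; from the two conditions:
  b = (961 − 601) / (log₂ 24 − log₂ 5) = 360 / (4.5850 − 2.3219) = 159.078 ms/bit
  a = 601 − 159.078 × 2.3219 = 231.631 ms
Then RT(20) = 231.631 + 159.078 × log₂ 20 = 231.631 + 159.078 × 4.3219 ≈ 919.157 ms.

919.2 ms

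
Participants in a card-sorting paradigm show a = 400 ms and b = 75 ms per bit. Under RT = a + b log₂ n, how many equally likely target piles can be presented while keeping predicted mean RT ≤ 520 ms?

3

Information budget: (520 − 400)/75 = 1.6000 bits, so n ≤ 2^1.6000 = 3.031 → at most 3.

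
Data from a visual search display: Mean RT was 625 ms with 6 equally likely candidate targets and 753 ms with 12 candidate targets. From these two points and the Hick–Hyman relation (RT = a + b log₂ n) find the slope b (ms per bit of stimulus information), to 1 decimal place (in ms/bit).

The slope on a log₂ axis is (753 − 625) / (3.5850 − 2.5850) = 128.000 ms/bit.

128.0 ms/bit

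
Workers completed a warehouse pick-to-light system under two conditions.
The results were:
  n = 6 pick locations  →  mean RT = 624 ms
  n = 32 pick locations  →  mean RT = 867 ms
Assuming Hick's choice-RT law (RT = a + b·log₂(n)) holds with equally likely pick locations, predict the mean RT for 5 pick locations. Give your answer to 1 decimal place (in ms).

With log₂ n on the abscissa the relation is linear; from the two conditions:
  b = (867 − 624) / (log₂ 32 − log₂ 6) = 243 / (5 − 2.5850) = 100.620 ms/bit
  a = 624 − 100.620 × 2.5850 = 363.902 ms
Then RT(5) = 363.902 + 100.620 × log₂ 5 = 363.902 + 100.620 × 2.3219 ≈ 597.534 ms.

597.5 ms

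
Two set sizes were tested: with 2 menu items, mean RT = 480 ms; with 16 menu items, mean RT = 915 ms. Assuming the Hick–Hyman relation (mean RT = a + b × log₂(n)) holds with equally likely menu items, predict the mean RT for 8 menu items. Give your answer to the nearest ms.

770 ms

With log₂ n on the abscissa the relation is linear; from the two conditions:
  b = (915 − 480) / (log₂ 16 − log₂ 2) = 435 / (4 − 1) = 145 ms/bit
  a = 480 − 145 × 1 = 335 ms
Then RT(8) = 335 + 145 × log₂ 8 = 335 + 145 × 3 ≈ 770.000 ms.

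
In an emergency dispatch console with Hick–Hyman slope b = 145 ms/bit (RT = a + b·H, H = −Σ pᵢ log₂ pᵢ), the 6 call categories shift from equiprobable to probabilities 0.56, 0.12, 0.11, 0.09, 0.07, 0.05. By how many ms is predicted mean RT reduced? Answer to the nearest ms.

Equiprobable entropy H₀ = log₂ 6 = 2.5850 bits.
Skewed entropy H = −Σ pᵢ log₂ pᵢ = 1.9831 bits.
ΔRT = b·(H₀ − H) = 145 × 0.6019 = 87.27 ms.

87 ms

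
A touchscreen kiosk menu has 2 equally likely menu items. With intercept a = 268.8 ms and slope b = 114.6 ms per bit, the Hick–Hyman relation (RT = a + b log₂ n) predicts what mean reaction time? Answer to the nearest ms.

log₂(2) = 1 bits, so RT = 268.8 + 114.6 × 1 ≈ 383.400 ms.

383 ms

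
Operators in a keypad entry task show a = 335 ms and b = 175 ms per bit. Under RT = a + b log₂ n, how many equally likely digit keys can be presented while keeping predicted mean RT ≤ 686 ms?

4

Information budget: (686 − 335)/175 = 2.0057 bits, so n ≤ 2^2.0057 = 4.016 → at most 4.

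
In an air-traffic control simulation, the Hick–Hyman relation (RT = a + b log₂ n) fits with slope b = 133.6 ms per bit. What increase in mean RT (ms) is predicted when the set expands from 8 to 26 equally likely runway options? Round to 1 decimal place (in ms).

The intercept a cancels: ΔRT = b·(log₂ n₂ − log₂ n₁) = b·log₂(n₂/n₁).
log₂(26) − log₂(8) = 4.7004 − 3 = 1.7004.
ΔRT = 133.6 × 1.7004 = 227.179 ms.

227.2 ms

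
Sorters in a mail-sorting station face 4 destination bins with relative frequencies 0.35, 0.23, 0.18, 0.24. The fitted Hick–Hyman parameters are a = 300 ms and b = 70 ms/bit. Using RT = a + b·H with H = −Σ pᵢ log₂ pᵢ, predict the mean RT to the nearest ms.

437 ms

Entropy contributions −pᵢ log₂ pᵢ: 0.5301, 0.4877, 0.4453, 0.4941; sum H = 1.9572 bits.
RT = a + bH = 300 + 70·1.9572 = 437.00 ms.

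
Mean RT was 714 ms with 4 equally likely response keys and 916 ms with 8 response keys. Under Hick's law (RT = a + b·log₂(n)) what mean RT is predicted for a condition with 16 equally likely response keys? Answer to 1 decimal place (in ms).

Solve the two-equation system in a and b:
  b = (916 − 714) / (log₂ 8 − log₂ 4) = 202 / (3 − 2) = 202.000 ms/bit
  a = 714 − 202.000 × 2 = 310.000 ms
Then RT(16) = 310.000 + 202.000 × log₂ 16 = 310.000 + 202.000 × 4 ≈ 1118.000 ms.

1118.0 ms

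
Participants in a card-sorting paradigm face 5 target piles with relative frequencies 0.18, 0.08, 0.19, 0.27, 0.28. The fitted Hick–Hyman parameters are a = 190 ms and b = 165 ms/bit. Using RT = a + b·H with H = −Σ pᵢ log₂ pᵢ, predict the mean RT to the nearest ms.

556 ms

Entropy contributions −pᵢ log₂ pᵢ: 0.4453, 0.2915, 0.4552, 0.5100, 0.5142; sum H = 2.2163 bits.
RT = a + bH = 190 + 165·2.2163 = 555.69 ms.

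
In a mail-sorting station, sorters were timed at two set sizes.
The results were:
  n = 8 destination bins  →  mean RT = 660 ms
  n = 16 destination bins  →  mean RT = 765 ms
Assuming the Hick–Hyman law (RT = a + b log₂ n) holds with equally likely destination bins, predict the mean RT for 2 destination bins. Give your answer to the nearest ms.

450 ms

Solve the two-equation system in a and b:
  b = (765 − 660) / (log₂ 16 − log₂ 8) = 105 / (4 − 3) = 105 ms/bit
  a = 660 − 105 × 3 = 345 ms
Then RT(2) = 345 + 105 × log₂ 2 = 345 + 105 × 1 ≈ 450.000 ms.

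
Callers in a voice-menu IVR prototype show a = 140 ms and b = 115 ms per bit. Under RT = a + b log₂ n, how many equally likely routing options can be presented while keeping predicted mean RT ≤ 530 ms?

10

115·log₂ n ≤ 530 − 140 = 390, giving log₂ n ≤ 3.3913 and n ≤ 10.493. The largest whole number is 10.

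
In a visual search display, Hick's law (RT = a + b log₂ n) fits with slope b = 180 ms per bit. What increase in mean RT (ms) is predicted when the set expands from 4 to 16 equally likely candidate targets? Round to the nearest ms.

Only the slope matters, since a is common to both: ΔRT = b·log₂(n₂/n₁).
log₂(16) − log₂(4) = log₂(16/4) = log₂(4) = 2.
ΔRT = 180 × 2.0000 = 360.000 ms.

360 ms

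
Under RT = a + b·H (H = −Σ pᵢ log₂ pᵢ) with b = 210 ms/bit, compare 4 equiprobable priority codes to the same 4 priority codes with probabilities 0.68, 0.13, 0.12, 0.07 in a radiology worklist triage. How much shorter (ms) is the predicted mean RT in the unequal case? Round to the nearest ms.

Equiprobable entropy H₀ = log₂ 4 = 2.0000 bits.
Skewed entropy H = −Σ pᵢ log₂ pᵢ = 1.3966 bits.
ΔRT = b·(H₀ − H) = 210 × 0.6034 = 126.71 ms.

127 ms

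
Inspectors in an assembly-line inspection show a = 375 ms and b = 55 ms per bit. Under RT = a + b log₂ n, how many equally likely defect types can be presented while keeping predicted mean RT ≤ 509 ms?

Information budget: (509 − 375)/55 = 2.4364 bits, so n ≤ 2^2.4364 = 5.413 → at most 5.

5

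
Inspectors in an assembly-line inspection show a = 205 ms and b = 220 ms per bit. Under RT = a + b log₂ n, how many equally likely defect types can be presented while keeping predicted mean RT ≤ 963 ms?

Information budget: (963 − 205)/220 = 3.4455 bits, so n ≤ 2^3.4455 = 10.894 → at most 10.

10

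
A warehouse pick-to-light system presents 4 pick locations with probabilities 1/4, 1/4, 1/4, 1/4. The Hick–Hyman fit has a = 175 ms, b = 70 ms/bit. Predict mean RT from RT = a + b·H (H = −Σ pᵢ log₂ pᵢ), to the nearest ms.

315 ms

H = −Σ pᵢ log₂ pᵢ = 0.25·2 + 0.25·2 + 0.25·2 + 0.25·2 = 2.000 bits.
RT = 175 + 70 × 2.000 = 315.00 ms.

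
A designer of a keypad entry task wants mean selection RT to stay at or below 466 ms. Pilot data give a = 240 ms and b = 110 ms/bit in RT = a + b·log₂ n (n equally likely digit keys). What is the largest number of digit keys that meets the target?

4

110·log₂ n ≤ 466 − 240 = 226, giving log₂ n ≤ 2.0545 and n ≤ 4.154. The largest whole number is 4.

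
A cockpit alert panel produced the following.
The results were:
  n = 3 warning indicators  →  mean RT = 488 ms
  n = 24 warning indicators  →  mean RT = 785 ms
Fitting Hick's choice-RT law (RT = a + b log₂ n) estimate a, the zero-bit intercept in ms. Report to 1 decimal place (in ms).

The slope on a log₂ axis is (785 − 488) / (4.5850 − 1.5850) = 99.000 ms/bit.
a = RT₁ − b·log₂ n₁ = 488 − 99.000 × 1.5850 = 331.089 ms.

331.1 ms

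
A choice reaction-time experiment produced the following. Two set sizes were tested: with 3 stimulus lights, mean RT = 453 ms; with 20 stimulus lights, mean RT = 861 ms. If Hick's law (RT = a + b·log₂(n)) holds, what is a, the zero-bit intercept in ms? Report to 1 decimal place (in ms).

The slope on a log₂ axis is (861 − 453) / (4.3219 − 1.5850) = 149.070 ms/bit.
Intercept: a = 453 − 149.070·log₂(3) = 216.729 ms.

216.7 ms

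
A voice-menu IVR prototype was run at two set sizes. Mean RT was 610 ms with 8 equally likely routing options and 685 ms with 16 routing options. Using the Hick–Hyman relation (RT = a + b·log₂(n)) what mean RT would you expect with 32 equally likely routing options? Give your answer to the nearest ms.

With log₂ n on the abscissa the relation is linear; from the two conditions:
  b = (685 − 610) / (log₂ 16 − log₂ 8) = 75 / (4 − 3) = 75 ms/bit
  a = 610 − 75 × 3 = 385 ms
Then RT(32) = 385 + 75 × log₂ 32 = 385 + 75 × 5 ≈ 760.000 ms.

760 ms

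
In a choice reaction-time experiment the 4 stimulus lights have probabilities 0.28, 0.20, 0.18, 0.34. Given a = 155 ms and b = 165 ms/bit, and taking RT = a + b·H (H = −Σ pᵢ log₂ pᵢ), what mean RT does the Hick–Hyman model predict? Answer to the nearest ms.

477 ms

Entropy contributions −pᵢ log₂ pᵢ: 0.5142, 0.4644, 0.4453, 0.5292; sum H = 1.9531 bits.
RT = a + bH = 155 + 165·1.9531 = 477.26 ms.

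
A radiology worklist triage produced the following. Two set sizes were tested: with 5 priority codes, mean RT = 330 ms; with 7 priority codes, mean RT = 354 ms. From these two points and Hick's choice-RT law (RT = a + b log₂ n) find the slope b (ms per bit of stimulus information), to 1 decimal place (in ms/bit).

49.4 ms/bit

The slope on a log₂ axis is (354 − 330) / (2.8074 − 2.3219) = 49.441 ms/bit.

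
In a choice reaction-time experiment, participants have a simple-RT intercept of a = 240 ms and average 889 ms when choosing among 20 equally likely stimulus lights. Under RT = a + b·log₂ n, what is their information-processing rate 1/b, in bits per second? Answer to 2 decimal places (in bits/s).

6.66 bits/s

Choice component = 889 − 240 = 649 ms over log₂(20) = 4.3219 bits.
b = 649 / 4.3219 = 150.164 ms/bit, so 1/b = 6.659 bits/s.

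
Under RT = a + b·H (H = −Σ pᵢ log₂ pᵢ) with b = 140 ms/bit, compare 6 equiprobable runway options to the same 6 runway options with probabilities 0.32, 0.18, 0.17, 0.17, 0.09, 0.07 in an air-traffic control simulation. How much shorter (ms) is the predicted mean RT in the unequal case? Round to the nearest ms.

23 ms

Equiprobable entropy H₀ = log₂ 6 = 2.5850 bits.
Skewed entropy H = −Σ pᵢ log₂ pᵢ = 2.4217 bits.
ΔRT = b·(H₀ − H) = 140 × 0.1632 = 22.85 ms.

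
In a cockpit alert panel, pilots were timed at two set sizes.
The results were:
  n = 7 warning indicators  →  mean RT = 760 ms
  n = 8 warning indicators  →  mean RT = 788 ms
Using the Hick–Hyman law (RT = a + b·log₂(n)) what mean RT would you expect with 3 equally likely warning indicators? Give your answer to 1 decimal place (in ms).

582.3 ms

Fit slope and intercept:
  b = (788 − 760) / (log₂ 8 − log₂ 7) = 28 / (3 − 2.8074) = 145.345 ms/bit
  a = 760 − 145.345 × 2.8074 = 351.965 ms
Then RT(3) = 351.965 + 145.345 × log₂ 3 = 351.965 + 145.345 × 1.5850 ≈ 582.331 ms.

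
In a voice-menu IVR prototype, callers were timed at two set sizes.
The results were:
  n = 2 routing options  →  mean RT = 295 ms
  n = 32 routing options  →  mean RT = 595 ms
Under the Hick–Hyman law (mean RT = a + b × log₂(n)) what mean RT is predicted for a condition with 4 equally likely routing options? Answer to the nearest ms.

RT is linear in log₂ n, so two points fix the line:
  b = (595 − 295) / (log₂ 32 − log₂ 2) = 300 / (5 − 1) = 75 ms/bit
  a = 295 − 75 × 1 = 220 ms
Then RT(4) = 220 + 75 × log₂ 4 = 220 + 75 × 2 ≈ 370.000 ms.

370 ms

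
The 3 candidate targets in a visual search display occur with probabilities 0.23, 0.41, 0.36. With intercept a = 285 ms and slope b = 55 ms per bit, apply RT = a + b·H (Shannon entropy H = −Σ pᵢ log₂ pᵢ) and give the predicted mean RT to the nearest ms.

Entropy contributions −pᵢ log₂ pᵢ: 0.4877, 0.5274, 0.5306; sum H = 1.5457 bits.
RT = a + bH = 285 + 55·1.5457 = 370.01 ms.

370 ms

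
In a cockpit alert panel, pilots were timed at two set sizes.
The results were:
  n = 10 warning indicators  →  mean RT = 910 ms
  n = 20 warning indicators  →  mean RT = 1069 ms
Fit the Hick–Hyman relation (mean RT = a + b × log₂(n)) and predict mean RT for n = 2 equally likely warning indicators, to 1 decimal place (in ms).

540.8 ms

With log₂ n on the abscissa the relation is linear; from the two conditions:
  b = (1069 − 910) / (log₂ 20 − log₂ 10) = 159 / (4.3219 − 3.3219) = 159.000 ms/bit
  a = 910 − 159.000 × 3.3219 = 381.813 ms
Then RT(2) = 381.813 + 159.000 × log₂ 2 = 381.813 + 159.000 × 1 ≈ 540.813 ms.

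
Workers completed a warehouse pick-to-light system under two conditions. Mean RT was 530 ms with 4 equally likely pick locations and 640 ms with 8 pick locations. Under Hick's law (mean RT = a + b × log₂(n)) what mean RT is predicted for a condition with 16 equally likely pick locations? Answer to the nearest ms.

With log₂ n on the abscissa the relation is linear; from the two conditions:
  b = (640 − 530) / (log₂ 8 − log₂ 4) = 110 / (3 − 2) = 110 ms/bit
  a = 530 − 110 × 2 = 310 ms
Then RT(16) = 310 + 110 × log₂ 16 = 310 + 110 × 4 ≈ 750.000 ms.

750 ms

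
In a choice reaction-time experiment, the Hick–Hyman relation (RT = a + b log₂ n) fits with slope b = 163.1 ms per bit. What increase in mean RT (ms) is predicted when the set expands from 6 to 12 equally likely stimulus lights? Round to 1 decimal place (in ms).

The intercept a cancels: ΔRT = b·(log₂ n₂ − log₂ n₁) = b·log₂(n₂/n₁).
log₂(12) − log₂(6) = log₂(12/6) = log₂(2) = 1.
ΔRT = 163.1 × 1.0000 = 163.100 ms.

163.1 ms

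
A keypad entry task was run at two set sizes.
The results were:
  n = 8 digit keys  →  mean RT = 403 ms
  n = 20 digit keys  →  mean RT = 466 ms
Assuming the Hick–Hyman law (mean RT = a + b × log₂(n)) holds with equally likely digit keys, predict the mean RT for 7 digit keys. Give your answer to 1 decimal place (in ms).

RT is linear in log₂ n, so two points fix the line:
  b = (466 − 403) / (log₂ 20 − log₂ 8) = 63 / (4.3219 − 3) = 47.658 ms/bit
  a = 403 − 47.658 × 3 = 260.027 ms
Then RT(7) = 260.027 + 47.658 × log₂ 7 = 260.027 + 47.658 × 2.8074 ≈ 393.819 ms.

393.8 ms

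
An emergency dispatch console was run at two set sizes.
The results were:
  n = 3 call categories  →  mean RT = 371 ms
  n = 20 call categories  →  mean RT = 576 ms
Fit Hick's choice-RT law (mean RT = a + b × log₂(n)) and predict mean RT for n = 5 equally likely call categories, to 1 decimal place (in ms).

426.2 ms

Fit slope and intercept:
  b = (576 − 371) / (log₂ 20 − log₂ 3) = 205 / (4.3219 − 1.5850) = 74.900 ms/bit
  a = 371 − 74.900 × 1.5850 = 252.286 ms
Then RT(5) = 252.286 + 74.900 × log₂ 5 = 252.286 + 74.900 × 2.3219 ≈ 426.199 ms.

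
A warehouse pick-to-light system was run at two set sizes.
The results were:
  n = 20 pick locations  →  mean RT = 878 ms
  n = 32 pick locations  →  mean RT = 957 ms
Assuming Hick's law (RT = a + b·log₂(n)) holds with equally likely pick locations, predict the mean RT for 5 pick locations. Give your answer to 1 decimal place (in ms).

645.0 ms

Solve the two-equation system in a and b:
  b = (957 − 878) / (log₂ 32 − log₂ 20) = 79 / (5 − 4.3219) = 116.507 ms/bit
  a = 878 − 116.507 × 4.3219 = 374.466 ms
Then RT(5) = 374.466 + 116.507 × log₂ 5 = 374.466 + 116.507 × 2.3219 ≈ 644.986 ms.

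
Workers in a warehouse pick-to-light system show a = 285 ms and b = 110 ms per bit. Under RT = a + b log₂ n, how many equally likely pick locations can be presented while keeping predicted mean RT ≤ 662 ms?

10

Set 285 + 110·log₂ n ≤ 662 → log₂ n ≤ (662 − 285)/110 = 3.4273.
So n ≤ 2^3.4273 = 10.758; the largest integer n is 10.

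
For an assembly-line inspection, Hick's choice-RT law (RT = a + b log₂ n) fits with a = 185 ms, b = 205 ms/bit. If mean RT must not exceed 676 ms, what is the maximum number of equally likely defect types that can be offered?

205·log₂ n ≤ 676 − 185 = 491, giving log₂ n ≤ 2.3951 and n ≤ 5.260. The largest whole number is 5.

5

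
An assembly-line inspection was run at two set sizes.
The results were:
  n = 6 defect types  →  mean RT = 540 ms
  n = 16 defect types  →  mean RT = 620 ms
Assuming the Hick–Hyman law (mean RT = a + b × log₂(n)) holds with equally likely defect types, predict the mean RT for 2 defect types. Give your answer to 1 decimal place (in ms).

450.4 ms

With log₂ n on the abscissa the relation is linear; from the two conditions:
  b = (620 − 540) / (log₂ 16 − log₂ 6) = 80 / (4 − 2.5850) = 56.536 ms/bit
  a = 540 − 56.536 × 2.5850 = 393.858 ms
Then RT(2) = 393.858 + 56.536 × log₂ 2 = 393.858 + 56.536 × 1 ≈ 450.393 ms.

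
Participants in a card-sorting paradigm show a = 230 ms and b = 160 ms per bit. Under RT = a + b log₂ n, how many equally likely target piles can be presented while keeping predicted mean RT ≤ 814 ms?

160·log₂ n ≤ 814 − 230 = 584, giving log₂ n ≤ 3.6500 and n ≤ 12.553. The largest whole number is 12.

12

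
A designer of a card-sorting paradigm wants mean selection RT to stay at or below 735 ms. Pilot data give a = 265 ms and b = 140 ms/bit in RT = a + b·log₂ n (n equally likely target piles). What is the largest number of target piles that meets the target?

Information budget: (735 − 265)/140 = 3.3571 bits, so n ≤ 2^3.3571 = 10.247 → at most 10.

10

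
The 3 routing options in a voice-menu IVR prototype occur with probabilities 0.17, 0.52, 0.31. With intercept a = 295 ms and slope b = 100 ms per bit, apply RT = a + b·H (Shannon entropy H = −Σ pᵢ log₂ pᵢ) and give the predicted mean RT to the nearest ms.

Entropy contributions −pᵢ log₂ pᵢ: 0.4346, 0.4906, 0.5238; sum H = 1.4490 bits.
RT = a + bH = 295 + 100·1.4490 = 439.90 ms.

440 ms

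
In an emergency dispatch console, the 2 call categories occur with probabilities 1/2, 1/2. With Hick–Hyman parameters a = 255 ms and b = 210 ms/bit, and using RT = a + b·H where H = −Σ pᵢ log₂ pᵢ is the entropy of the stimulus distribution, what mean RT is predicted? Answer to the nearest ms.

H = −Σ pᵢ log₂ pᵢ = 0.5·1 + 0.5·1 = 1.000 bits.
RT = 255 + 210 × 1.000 = 465.00 ms.

465 ms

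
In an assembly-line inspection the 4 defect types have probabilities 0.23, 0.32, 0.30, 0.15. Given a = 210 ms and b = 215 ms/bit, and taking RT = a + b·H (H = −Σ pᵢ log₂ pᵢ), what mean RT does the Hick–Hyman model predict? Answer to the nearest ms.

628 ms

Entropy contributions −pᵢ log₂ pᵢ: 0.4877, 0.5260, 0.5211, 0.4105; sum H = 1.9453 bits.
RT = a + bH = 210 + 215·1.9453 = 628.25 ms.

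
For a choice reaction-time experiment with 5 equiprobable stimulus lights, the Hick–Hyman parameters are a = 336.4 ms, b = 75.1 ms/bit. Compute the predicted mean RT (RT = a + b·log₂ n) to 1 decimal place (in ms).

log₂(5) = 2.3219 bits, so RT = 336.4 + 75.1 × 2.3219 ≈ 510.777 ms.

510.8 ms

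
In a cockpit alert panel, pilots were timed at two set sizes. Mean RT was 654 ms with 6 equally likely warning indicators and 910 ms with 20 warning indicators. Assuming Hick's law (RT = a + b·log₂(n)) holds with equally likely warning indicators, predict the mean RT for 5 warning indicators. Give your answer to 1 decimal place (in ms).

615.2 ms

Fit slope and intercept:
  b = (910 − 654) / (log₂ 20 − log₂ 6) = 256 / (4.3219 − 2.5850) = 147.383 ms/bit
  a = 654 − 147.383 × 2.5850 = 273.019 ms
Then RT(5) = 273.019 + 147.383 × log₂ 5 = 273.019 + 147.383 × 2.3219 ≈ 615.233 ms.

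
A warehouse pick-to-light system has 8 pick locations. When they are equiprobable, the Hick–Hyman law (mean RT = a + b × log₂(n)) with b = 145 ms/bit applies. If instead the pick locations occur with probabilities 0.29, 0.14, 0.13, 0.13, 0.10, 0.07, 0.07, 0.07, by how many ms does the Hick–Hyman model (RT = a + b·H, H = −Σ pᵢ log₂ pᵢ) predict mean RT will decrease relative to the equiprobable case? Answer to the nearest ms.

26 ms

Equiprobable entropy H₀ = log₂ 8 = 3.0000 bits.
Skewed entropy H = −Σ pᵢ log₂ pᵢ = 2.8182 bits.
ΔRT = b·(H₀ − H) = 145 × 0.1818 = 26.37 ms.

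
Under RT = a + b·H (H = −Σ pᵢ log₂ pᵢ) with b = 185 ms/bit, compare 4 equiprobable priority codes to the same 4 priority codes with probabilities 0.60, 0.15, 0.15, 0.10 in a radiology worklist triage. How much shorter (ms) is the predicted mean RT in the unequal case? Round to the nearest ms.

Equiprobable entropy H₀ = log₂ 4 = 2.0000 bits.
Skewed entropy H = −Σ pᵢ log₂ pᵢ = 1.5955 bits.
ΔRT = b·(H₀ − H) = 185 × 0.4045 = 74.84 ms.

75 ms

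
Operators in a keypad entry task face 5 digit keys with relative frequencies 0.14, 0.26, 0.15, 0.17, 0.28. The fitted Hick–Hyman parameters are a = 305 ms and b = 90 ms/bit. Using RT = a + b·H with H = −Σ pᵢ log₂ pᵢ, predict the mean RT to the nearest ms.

509 ms

H = 0.14·log₂(1/0.14) + 0.26·log₂(1/0.26) + 0.15·log₂(1/0.15) + 0.17·log₂(1/0.17) + 0.28·log₂(1/0.28) = 2.2618 bits.
RT = 305 + 90 × 2.2618 = 508.56 ms.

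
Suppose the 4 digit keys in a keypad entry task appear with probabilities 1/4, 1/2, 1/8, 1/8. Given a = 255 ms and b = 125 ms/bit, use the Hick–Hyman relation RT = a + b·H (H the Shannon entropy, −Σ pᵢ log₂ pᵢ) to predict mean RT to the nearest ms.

Each term −pᵢ log₂ pᵢ: 0.25·2 + 0.5·1 + 0.125·3 + 0.125·3; summed, H = 1.750 bits.
Mean RT = a + bH = 255 + 125·1.750 = 473.75 ms.

474 ms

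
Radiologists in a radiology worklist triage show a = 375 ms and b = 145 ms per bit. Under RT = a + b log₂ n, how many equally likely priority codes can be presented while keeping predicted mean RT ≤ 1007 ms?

145·log₂ n ≤ 1007 − 375 = 632, giving log₂ n ≤ 4.3586 and n ≤ 20.515. The largest whole number is 20.

20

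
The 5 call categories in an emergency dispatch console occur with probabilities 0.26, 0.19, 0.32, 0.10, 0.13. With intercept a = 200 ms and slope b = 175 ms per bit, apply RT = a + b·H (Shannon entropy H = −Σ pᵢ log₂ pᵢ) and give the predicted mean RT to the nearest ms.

Entropy contributions −pᵢ log₂ pᵢ: 0.5053, 0.4552, 0.5260, 0.3322, 0.3826; sum H = 2.2014 bits.
RT = a + bH = 200 + 175·2.2014 = 585.24 ms.

585 ms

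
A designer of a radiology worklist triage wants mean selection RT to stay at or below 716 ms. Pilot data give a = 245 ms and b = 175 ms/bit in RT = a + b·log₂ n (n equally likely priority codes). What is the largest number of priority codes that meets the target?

Information budget: (716 − 245)/175 = 2.6914 bits, so n ≤ 2^2.6914 = 6.460 → at most 6.

6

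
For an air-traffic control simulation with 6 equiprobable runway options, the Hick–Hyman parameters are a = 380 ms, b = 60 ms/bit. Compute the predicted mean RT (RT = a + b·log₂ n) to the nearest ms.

log₂(6) = 2.5850 bits, so RT = 380 + 60 × 2.5850 ≈ 535.098 ms.

535 ms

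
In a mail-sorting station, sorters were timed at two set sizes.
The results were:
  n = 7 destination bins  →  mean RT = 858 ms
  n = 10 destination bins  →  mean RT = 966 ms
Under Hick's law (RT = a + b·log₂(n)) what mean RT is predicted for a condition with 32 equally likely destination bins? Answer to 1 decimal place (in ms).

RT is linear in log₂ n, so two points fix the line:
  b = (966 − 858) / (log₂ 10 − log₂ 7) = 108 / (3.3219 − 2.8074) = 209.883 ms/bit
  a = 858 − 209.883 × 2.8074 = 268.785 ms
Then RT(32) = 268.785 + 209.883 × log₂ 32 = 268.785 + 209.883 × 5 ≈ 1318.198 ms.

1318.2 ms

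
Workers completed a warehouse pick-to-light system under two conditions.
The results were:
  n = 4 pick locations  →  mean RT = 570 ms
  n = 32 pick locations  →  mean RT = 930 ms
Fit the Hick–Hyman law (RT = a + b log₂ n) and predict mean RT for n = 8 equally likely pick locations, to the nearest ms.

690 ms

Fit slope and intercept:
  b = (930 − 570) / (log₂ 32 − log₂ 4) = 360 / (5 − 2) = 120 ms/bit
  a = 570 − 120 × 2 = 330 ms
Then RT(8) = 330 + 120 × log₂ 8 = 330 + 120 × 3 ≈ 690.000 ms.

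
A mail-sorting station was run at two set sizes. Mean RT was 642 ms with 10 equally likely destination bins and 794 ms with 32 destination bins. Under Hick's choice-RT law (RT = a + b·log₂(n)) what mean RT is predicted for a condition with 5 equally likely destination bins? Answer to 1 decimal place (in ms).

551.4 ms

With log₂ n on the abscissa the relation is linear; from the two conditions:
  b = (794 − 642) / (log₂ 32 − log₂ 10) = 152 / (5 − 3.3219) = 90.580 ms/bit
  a = 642 − 90.580 × 3.3219 = 341.099 ms
Then RT(5) = 341.099 + 90.580 × log₂ 5 = 341.099 + 90.580 × 2.3219 ≈ 551.420 ms.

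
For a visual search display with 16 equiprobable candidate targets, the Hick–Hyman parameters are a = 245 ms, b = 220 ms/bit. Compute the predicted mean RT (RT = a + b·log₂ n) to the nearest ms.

log₂(16) = 4 bits, so RT = 245 + 220 × 4 ≈ 1125.000 ms.

1125 ms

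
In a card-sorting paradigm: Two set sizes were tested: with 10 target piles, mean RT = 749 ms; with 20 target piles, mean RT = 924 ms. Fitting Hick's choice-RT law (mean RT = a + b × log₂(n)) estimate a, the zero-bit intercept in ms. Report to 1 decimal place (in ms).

167.7 ms

The slope on a log₂ axis is (924 − 749) / (4.3219 − 3.3219) = 175.000 ms/bit.
Intercept: a = 749 − 175.000·log₂(10) = 167.663 ms.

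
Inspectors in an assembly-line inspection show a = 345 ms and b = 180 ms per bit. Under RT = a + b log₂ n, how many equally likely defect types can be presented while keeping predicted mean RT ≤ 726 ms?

Information budget: (726 − 345)/180 = 2.1167 bits, so n ≤ 2^2.1167 = 4.337 → at most 4.

4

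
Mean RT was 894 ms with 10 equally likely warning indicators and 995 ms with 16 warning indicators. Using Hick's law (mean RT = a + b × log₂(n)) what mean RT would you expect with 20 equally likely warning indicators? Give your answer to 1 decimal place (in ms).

Solve the two-equation system in a and b:
  b = (995 − 894) / (log₂ 16 − log₂ 10) = 101 / (4 − 3.3219) = 148.952 ms/bit
  a = 894 − 148.952 × 3.3219 = 399.193 ms
Then RT(20) = 399.193 + 148.952 × log₂ 20 = 399.193 + 148.952 × 4.3219 ≈ 1042.952 ms.

1043.0 ms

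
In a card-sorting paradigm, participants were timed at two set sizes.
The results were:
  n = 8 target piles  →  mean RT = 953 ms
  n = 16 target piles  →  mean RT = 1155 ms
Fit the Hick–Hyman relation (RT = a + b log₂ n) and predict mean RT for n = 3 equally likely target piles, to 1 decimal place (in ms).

667.2 ms

Solve the two-equation system in a and b:
  b = (1155 − 953) / (log₂ 16 − log₂ 8) = 202 / (4 − 3) = 202.000 ms/bit
  a = 953 − 202.000 × 3 = 347.000 ms
Then RT(3) = 347.000 + 202.000 × log₂ 3 = 347.000 + 202.000 × 1.5850 ≈ 667.162 ms.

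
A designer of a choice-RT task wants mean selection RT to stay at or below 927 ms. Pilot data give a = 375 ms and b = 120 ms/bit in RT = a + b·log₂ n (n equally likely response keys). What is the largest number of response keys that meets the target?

Information budget: (927 − 375)/120 = 4.6000 bits, so n ≤ 2^4.6000 = 24.251 → at most 24.

24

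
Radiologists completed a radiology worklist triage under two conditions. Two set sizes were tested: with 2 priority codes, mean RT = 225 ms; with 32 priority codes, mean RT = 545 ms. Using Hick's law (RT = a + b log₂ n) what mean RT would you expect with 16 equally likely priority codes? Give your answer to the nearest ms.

465 ms

RT is linear in log₂ n, so two points fix the line:
  b = (545 − 225) / (log₂ 32 − log₂ 2) = 320 / (5 − 1) = 80 ms/bit
  a = 225 − 80 × 1 = 145 ms
Then RT(16) = 145 + 80 × log₂ 16 = 145 + 80 × 4 ≈ 465.000 ms.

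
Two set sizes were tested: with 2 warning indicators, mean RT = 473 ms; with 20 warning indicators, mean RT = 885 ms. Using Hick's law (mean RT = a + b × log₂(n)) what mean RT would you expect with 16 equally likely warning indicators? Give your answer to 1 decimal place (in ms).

845.1 ms

Solve the two-equation system in a and b:
  b = (885 − 473) / (log₂ 20 − log₂ 2) = 412 / (4.3219 − 1) = 124.024 ms/bit
  a = 473 − 124.024 × 1 = 348.976 ms
Then RT(16) = 348.976 + 124.024 × log₂ 16 = 348.976 + 124.024 × 4 ≈ 845.073 ms.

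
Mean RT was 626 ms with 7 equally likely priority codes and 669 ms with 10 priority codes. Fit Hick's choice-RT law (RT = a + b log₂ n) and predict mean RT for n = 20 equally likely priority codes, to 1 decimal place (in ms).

RT is linear in log₂ n, so two points fix the line:
  b = (669 − 626) / (log₂ 10 − log₂ 7) = 43 / (3.3219 − 2.8074) = 83.564 ms/bit
  a = 626 − 83.564 × 2.8074 = 391.405 ms
Then RT(20) = 391.405 + 83.564 × log₂ 20 = 391.405 + 83.564 × 4.3219 ≈ 752.564 ms.

752.6 ms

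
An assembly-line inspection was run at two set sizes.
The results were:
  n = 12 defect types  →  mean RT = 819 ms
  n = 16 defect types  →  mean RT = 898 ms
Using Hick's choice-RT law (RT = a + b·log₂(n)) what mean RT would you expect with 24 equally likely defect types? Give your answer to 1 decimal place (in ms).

1009.3 ms

With log₂ n on the abscissa the relation is linear; from the two conditions:
  b = (898 − 819) / (log₂ 16 − log₂ 12) = 79 / (4 − 3.5850) = 190.344 ms/bit
  a = 819 − 190.344 × 3.5850 = 136.623 ms
Then RT(24) = 136.623 + 190.344 × log₂ 24 = 136.623 + 190.344 × 4.5850 ≈ 1009.344 ms.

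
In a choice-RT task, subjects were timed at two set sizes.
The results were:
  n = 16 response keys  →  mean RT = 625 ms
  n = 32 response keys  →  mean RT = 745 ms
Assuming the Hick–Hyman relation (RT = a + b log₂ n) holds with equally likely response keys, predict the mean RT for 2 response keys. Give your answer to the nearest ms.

Solve the two-equation system in a and b:
  b = (745 − 625) / (log₂ 32 − log₂ 16) = 120 / (5 − 4) = 120 ms/bit
  a = 625 − 120 × 4 = 145 ms
Then RT(2) = 145 + 120 × log₂ 2 = 145 + 120 × 1 ≈ 265.000 ms.

265 ms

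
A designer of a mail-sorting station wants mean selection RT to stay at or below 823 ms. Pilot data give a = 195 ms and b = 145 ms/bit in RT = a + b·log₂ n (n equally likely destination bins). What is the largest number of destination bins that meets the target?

Information budget: (823 − 195)/145 = 4.3310 bits, so n ≤ 2^4.3310 = 20.127 → at most 20.

20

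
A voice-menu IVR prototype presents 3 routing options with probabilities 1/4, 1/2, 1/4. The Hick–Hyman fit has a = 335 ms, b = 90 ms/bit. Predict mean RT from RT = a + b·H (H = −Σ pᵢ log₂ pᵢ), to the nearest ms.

Each term −pᵢ log₂ pᵢ: 0.25·2 + 0.5·1 + 0.25·2; summed, H = 1.500 bits.
Mean RT = a + bH = 335 + 90·1.500 = 470.00 ms.

470 ms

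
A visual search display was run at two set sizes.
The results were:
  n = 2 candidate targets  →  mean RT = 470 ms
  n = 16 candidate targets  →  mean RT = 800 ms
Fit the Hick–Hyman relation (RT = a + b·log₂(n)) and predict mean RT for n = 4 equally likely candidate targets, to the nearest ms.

580 ms

With log₂ n on the abscissa the relation is linear; from the two conditions:
  b = (800 − 470) / (log₂ 16 − log₂ 2) = 330 / (4 − 1) = 110 ms/bit
  a = 470 − 110 × 1 = 360 ms
Then RT(4) = 360 + 110 × log₂ 4 = 360 + 110 × 2 ≈ 580.000 ms.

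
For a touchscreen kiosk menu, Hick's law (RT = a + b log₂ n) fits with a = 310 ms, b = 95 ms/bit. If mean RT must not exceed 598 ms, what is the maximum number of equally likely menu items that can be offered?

95·log₂ n ≤ 598 − 310 = 288, giving log₂ n ≤ 3.0316 and n ≤ 8.177. The largest whole number is 8.

8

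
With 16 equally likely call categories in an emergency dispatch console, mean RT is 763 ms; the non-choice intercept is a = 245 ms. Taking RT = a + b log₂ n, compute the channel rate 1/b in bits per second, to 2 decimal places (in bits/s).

7.72 bits/s

Choice component = 763 − 245 = 518 ms over log₂(16) = 4 bits.
b = 518 / 4 = 129.500 ms/bit, so 1/b = 7.722 bits/s.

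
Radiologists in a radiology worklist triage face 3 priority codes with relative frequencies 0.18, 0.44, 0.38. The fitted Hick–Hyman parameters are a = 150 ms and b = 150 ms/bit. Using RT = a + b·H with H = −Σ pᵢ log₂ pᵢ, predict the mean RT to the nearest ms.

375 ms

Entropy contributions −pᵢ log₂ pᵢ: 0.4453, 0.5211, 0.5305; sum H = 1.4969 bits.
RT = a + bH = 150 + 150·1.4969 = 374.54 ms.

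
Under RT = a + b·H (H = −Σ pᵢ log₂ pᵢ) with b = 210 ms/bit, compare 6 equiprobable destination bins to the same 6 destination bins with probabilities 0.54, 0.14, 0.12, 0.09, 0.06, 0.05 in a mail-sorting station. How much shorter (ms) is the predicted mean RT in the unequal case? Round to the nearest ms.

Equiprobable entropy H₀ = log₂ 6 = 2.5850 bits.
Skewed entropy H = −Σ pᵢ log₂ pᵢ = 2.0165 bits.
ΔRT = b·(H₀ − H) = 210 × 0.5685 = 119.38 ms.

119 ms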